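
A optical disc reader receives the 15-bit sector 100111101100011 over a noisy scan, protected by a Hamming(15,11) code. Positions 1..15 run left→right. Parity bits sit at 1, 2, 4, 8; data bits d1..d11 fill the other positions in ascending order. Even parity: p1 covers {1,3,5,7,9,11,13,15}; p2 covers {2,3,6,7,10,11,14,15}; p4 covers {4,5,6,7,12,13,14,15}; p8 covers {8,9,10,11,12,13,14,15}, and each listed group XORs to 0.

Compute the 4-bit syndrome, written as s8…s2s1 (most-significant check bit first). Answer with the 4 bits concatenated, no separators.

s1 (pos 1,3,5,7,9,11,13,15): 1⊕0⊕1⊕1⊕1⊕0⊕0⊕1 = 1
s2 (pos 2,3,6,7,10,11,14,15): 0⊕0⊕1⊕1⊕1⊕0⊕1⊕1 = 1
s4 (pos 4,5,6,7,12,13,14,15): 1⊕1⊕1⊕1⊕0⊕0⊕1⊕1 = 0
s8 (pos 8,9,10,11,12,13,14,15): 0⊕1⊕1⊕0⊕0⊕0⊕1⊕1 = 0
Syndrome s8…s1 = 0011 → error at position 3.

0011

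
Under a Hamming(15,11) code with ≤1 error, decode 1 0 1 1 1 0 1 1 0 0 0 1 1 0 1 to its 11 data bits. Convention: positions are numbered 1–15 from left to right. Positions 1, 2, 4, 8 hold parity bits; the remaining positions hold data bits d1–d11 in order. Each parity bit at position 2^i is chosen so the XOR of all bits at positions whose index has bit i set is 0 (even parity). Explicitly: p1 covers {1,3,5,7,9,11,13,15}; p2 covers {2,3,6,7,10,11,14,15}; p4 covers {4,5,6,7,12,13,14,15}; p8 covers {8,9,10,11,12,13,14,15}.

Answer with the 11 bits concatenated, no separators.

11010001101

s1 (pos 1,3,5,7,9,11,13,15): 1⊕1⊕1⊕1⊕0⊕0⊕1⊕1 = 0
s2 (pos 2,3,6,7,10,11,14,15): 0⊕1⊕0⊕1⊕0⊕0⊕0⊕1 = 1
s4 (pos 4,5,6,7,12,13,14,15): 1⊕1⊕0⊕1⊕1⊕1⊕0⊕1 = 0
s8 (pos 8,9,10,11,12,13,14,15): 1⊕0⊕0⊕0⊕1⊕1⊕0⊕1 = 0
Syndrome s8…s1 = 0010 → error at position 2.
Flip position 2: 101110110001101 → 111110110001101
Read data bits from positions 3,5,6,7,9,10,11,12,13,14,15: 11010001101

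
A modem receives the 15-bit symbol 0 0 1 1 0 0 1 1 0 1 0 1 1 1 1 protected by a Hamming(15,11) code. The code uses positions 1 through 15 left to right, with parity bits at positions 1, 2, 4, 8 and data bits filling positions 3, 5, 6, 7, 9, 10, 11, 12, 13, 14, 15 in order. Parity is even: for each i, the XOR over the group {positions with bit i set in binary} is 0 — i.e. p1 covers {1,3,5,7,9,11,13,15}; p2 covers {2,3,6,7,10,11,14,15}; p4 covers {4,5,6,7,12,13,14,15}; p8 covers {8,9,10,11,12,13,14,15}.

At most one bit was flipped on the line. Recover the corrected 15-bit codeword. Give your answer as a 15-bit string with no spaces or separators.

s1 (pos 1,3,5,7,9,11,13,15): 0⊕1⊕0⊕1⊕0⊕0⊕1⊕1 = 0
s2 (pos 2,3,6,7,10,11,14,15): 0⊕1⊕0⊕1⊕1⊕0⊕1⊕1 = 1
s4 (pos 4,5,6,7,12,13,14,15): 1⊕0⊕0⊕1⊕1⊕1⊕1⊕1 = 0
s8 (pos 8,9,10,11,12,13,14,15): 1⊕0⊕1⊕0⊕1⊕1⊕1⊕1 = 0
Syndrome s8…s1 = 0010 → error at position 2.
Flip position 2: 001100110101111 → 011100110101111

011100110101111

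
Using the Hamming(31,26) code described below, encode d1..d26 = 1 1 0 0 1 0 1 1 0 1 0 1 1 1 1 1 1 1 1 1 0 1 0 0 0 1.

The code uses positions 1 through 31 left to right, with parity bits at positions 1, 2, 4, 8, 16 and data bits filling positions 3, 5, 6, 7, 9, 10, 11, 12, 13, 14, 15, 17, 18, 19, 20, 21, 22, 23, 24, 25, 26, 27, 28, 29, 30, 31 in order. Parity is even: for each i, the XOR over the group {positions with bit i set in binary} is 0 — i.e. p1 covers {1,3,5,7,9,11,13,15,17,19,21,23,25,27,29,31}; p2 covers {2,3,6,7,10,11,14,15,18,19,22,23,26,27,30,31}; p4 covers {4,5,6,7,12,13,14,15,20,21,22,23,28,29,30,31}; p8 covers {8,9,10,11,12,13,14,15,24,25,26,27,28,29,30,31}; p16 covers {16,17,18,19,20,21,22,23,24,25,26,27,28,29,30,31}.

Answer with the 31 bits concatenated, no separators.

Place data at non-parity positions: p1 p2 1 p4 1 0 0 p8 1 0 1 1 0 1 0 p16 1 1 1 1 1 1 1 1 1 0 1 0 0 0 1
p1 (pos 1,3,5,7,9,11,13,15,17,19,21,23,25,27,29,31): XOR of data positions = 1⊕1⊕0⊕1⊕1⊕0⊕0⊕1⊕1⊕1⊕1⊕1⊕1⊕0⊕1 = 1
p2 (pos 2,3,6,7,10,11,14,15,18,19,22,23,26,27,30,31): XOR of data positions = 1⊕0⊕0⊕0⊕1⊕1⊕0⊕1⊕1⊕1⊕1⊕0⊕1⊕0⊕1 = 1
p4 (pos 4,5,6,7,12,13,14,15,20,21,22,23,28,29,30,31): XOR of data positions = 1⊕0⊕0⊕1⊕0⊕1⊕0⊕1⊕1⊕1⊕1⊕0⊕0⊕0⊕1 = 0
p8 (pos 8,9,10,11,12,13,14,15,24,25,26,27,28,29,30,31): XOR of data positions = 1⊕0⊕1⊕1⊕0⊕1⊕0⊕1⊕1⊕0⊕1⊕0⊕0⊕0⊕1 = 0
p16 (pos 16,17,18,19,20,21,22,23,24,25,26,27,28,29,30,31): XOR of data positions = 1⊕1⊕1⊕1⊕1⊕1⊕1⊕1⊕1⊕0⊕1⊕0⊕0⊕0⊕1 = 1
Codeword: 1110100010110101111111111010001

1110100010110101111111111010001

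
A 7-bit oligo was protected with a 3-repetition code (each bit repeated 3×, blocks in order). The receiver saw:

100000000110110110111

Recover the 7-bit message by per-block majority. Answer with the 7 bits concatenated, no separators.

Block 1 (100): 1 one → 0
Block 2 (000): 0 ones → 0
Block 3 (000): 0 ones → 0
Block 4 (110): 2 ones → 1
Block 5 (110): 2 ones → 1
Block 6 (110): 2 ones → 1
Block 7 (111): 3 ones → 1

0001111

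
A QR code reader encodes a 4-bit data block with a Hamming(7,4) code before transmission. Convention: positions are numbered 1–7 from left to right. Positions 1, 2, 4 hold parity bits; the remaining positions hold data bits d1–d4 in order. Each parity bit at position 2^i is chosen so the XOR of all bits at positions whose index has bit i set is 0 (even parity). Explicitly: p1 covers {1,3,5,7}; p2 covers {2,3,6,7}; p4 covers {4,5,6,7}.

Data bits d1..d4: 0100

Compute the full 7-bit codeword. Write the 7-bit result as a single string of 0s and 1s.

Place data at non-parity positions: p1 p2 0 p4 1 0 0
p1 (pos 1,3,5,7): XOR of data positions = 0⊕1⊕0 = 1
p2 (pos 2,3,6,7): XOR of data positions = 0⊕0⊕0 = 0
p4 (pos 4,5,6,7): XOR of data positions = 1⊕0⊕0 = 1
Codeword: 1001100

1001100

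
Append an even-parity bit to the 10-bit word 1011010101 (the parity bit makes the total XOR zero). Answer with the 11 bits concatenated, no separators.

XOR of the 10 data bits: 1⊕0⊕1⊕1⊕0⊕1⊕0⊕1⊕0⊕1 = 0
Parity bit = 0 (so all 11 bits XOR to 0).

10110101010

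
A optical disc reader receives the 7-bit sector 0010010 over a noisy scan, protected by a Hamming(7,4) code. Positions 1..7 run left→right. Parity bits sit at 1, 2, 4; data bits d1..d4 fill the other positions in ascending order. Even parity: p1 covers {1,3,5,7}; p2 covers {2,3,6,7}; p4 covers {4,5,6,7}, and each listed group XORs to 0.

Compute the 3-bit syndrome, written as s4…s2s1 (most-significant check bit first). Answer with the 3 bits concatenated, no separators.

101

s1 (pos 1,3,5,7): 0⊕1⊕0⊕0 = 1
s2 (pos 2,3,6,7): 0⊕1⊕1⊕0 = 0
s4 (pos 4,5,6,7): 0⊕0⊕1⊕0 = 1
Syndrome s4…s1 = 101 → error at position 5.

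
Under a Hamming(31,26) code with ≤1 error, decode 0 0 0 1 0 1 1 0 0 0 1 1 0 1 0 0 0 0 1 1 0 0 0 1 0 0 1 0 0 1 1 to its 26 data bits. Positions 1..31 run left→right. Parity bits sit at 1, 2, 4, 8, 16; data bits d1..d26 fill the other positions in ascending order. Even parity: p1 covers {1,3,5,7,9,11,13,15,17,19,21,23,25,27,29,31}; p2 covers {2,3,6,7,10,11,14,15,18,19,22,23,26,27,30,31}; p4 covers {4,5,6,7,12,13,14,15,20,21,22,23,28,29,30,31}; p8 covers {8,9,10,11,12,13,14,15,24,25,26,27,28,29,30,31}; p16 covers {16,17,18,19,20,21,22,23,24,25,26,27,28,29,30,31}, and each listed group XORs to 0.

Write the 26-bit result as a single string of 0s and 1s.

00111011010001100010010011

s1 (pos 1,3,5,7,9,11,13,15,17,19,21,23,25,27,29,31): 0⊕0⊕0⊕1⊕0⊕1⊕0⊕0⊕0⊕1⊕0⊕0⊕0⊕1⊕0⊕1 = 1
s2 (pos 2,3,6,7,10,11,14,15,18,19,22,23,26,27,30,31): 0⊕0⊕1⊕1⊕0⊕1⊕1⊕0⊕0⊕1⊕0⊕0⊕0⊕1⊕1⊕1 = 0
s4 (pos 4,5,6,7,12,13,14,15,20,21,22,23,28,29,30,31): 1⊕0⊕1⊕1⊕1⊕0⊕1⊕0⊕1⊕0⊕0⊕0⊕0⊕0⊕1⊕1 = 0
s8 (pos 8,9,10,11,12,13,14,15,24,25,26,27,28,29,30,31): 0⊕0⊕0⊕1⊕1⊕0⊕1⊕0⊕1⊕0⊕0⊕1⊕0⊕0⊕1⊕1 = 1
s16 (pos 16,17,18,19,20,21,22,23,24,25,26,27,28,29,30,31): 0⊕0⊕0⊕1⊕1⊕0⊕0⊕0⊕1⊕0⊕0⊕1⊕0⊕0⊕1⊕1 = 0
Syndrome s16…s1 = 01001 → error at position 9.
Flip position 9: 0001011000110100001100010010011 → 0001011010110100001100010010011
Read data bits from positions 3,5,6,7,9,10,11,12,13,14,15,17,18,19,20,21,22,23,24,25,26,27,28,29,30,31: 00111011010001100010010011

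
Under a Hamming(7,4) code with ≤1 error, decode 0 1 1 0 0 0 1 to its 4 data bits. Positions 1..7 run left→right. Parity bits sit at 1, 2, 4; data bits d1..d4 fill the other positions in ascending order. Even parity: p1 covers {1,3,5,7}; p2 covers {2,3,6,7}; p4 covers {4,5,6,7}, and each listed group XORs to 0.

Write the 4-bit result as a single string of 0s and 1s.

1011

s1 (pos 1,3,5,7): 0⊕1⊕0⊕1 = 0
s2 (pos 2,3,6,7): 1⊕1⊕0⊕1 = 1
s4 (pos 4,5,6,7): 0⊕0⊕0⊕1 = 1
Syndrome s4…s1 = 110 → error at position 6.
Flip position 6: 0110001 → 0110011
Read data bits from positions 3,5,6,7: 1011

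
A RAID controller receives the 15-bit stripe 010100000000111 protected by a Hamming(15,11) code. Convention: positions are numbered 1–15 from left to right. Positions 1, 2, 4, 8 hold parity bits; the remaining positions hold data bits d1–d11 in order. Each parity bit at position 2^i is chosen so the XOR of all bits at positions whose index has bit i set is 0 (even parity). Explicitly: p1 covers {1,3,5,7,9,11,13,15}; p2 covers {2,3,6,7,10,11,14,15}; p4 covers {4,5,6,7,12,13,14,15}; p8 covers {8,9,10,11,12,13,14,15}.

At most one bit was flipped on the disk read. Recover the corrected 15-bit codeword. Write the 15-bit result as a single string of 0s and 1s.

010100000100111

s1 (pos 1,3,5,7,9,11,13,15): 0⊕0⊕0⊕0⊕0⊕0⊕1⊕1 = 0
s2 (pos 2,3,6,7,10,11,14,15): 1⊕0⊕0⊕0⊕0⊕0⊕1⊕1 = 1
s4 (pos 4,5,6,7,12,13,14,15): 1⊕0⊕0⊕0⊕0⊕1⊕1⊕1 = 0
s8 (pos 8,9,10,11,12,13,14,15): 0⊕0⊕0⊕0⊕0⊕1⊕1⊕1 = 1
Syndrome s8…s1 = 1010 → error at position 10.
Flip position 10: 010100000000111 → 010100000100111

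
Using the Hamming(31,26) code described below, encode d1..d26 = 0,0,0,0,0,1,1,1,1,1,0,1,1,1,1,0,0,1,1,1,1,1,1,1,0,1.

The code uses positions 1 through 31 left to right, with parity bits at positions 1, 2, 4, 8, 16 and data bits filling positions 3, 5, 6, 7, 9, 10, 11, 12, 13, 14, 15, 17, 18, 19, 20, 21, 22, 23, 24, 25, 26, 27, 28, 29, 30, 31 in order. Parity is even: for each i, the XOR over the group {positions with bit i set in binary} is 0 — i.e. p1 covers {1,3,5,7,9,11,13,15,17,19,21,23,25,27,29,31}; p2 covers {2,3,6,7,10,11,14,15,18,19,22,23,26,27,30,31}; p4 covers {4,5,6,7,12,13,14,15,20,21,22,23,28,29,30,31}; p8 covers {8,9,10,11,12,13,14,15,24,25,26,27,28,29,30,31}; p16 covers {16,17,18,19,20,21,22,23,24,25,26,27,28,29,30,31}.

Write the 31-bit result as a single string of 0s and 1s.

1100000001111100111100111111101

Place data at non-parity positions: p1 p2 0 p4 0 0 0 p8 0 1 1 1 1 1 0 p16 1 1 1 1 0 0 1 1 1 1 1 1 1 0 1
p1 (pos 1,3,5,7,9,11,13,15,17,19,21,23,25,27,29,31): XOR of data positions = 0⊕0⊕0⊕0⊕1⊕1⊕0⊕1⊕1⊕0⊕1⊕1⊕1⊕1⊕1 = 1
p2 (pos 2,3,6,7,10,11,14,15,18,19,22,23,26,27,30,31): XOR of data positions = 0⊕0⊕0⊕1⊕1⊕1⊕0⊕1⊕1⊕0⊕1⊕1⊕1⊕0⊕1 = 1
p4 (pos 4,5,6,7,12,13,14,15,20,21,22,23,28,29,30,31): XOR of data positions = 0⊕0⊕0⊕1⊕1⊕1⊕0⊕1⊕0⊕0⊕1⊕1⊕1⊕0⊕1 = 0
p8 (pos 8,9,10,11,12,13,14,15,24,25,26,27,28,29,30,31): XOR of data positions = 0⊕1⊕1⊕1⊕1⊕1⊕0⊕1⊕1⊕1⊕1⊕1⊕1⊕0⊕1 = 0
p16 (pos 16,17,18,19,20,21,22,23,24,25,26,27,28,29,30,31): XOR of data positions = 1⊕1⊕1⊕1⊕0⊕0⊕1⊕1⊕1⊕1⊕1⊕1⊕1⊕0⊕1 = 0
Codeword: 1100000001111100111100111111101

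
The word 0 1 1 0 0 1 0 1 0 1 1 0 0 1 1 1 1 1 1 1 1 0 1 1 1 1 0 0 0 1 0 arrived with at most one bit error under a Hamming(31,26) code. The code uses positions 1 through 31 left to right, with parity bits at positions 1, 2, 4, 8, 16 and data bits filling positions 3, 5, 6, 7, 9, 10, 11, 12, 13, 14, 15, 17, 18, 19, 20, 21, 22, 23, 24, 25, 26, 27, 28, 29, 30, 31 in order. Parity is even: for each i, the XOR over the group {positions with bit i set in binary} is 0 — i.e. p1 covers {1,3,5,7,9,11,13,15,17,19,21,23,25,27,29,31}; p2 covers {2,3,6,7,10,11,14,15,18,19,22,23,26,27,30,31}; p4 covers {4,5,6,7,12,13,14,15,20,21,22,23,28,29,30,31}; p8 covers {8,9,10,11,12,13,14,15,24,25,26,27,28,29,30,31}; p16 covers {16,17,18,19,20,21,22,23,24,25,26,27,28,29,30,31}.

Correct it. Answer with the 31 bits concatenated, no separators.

s1 (pos 1,3,5,7,9,11,13,15,17,19,21,23,25,27,29,31): 0⊕1⊕0⊕0⊕0⊕1⊕0⊕1⊕1⊕1⊕1⊕1⊕1⊕0⊕0⊕0 = 0
s2 (pos 2,3,6,7,10,11,14,15,18,19,22,23,26,27,30,31): 1⊕1⊕1⊕0⊕1⊕1⊕1⊕1⊕1⊕1⊕0⊕1⊕1⊕0⊕1⊕0 = 0
s4 (pos 4,5,6,7,12,13,14,15,20,21,22,23,28,29,30,31): 0⊕0⊕1⊕0⊕0⊕0⊕1⊕1⊕1⊕1⊕0⊕1⊕0⊕0⊕1⊕0 = 1
s8 (pos 8,9,10,11,12,13,14,15,24,25,26,27,28,29,30,31): 1⊕0⊕1⊕1⊕0⊕0⊕1⊕1⊕1⊕1⊕1⊕0⊕0⊕0⊕1⊕0 = 1
s16 (pos 16,17,18,19,20,21,22,23,24,25,26,27,28,29,30,31): 1⊕1⊕1⊕1⊕1⊕1⊕0⊕1⊕1⊕1⊕1⊕0⊕0⊕0⊕1⊕0 = 1
Syndrome s16…s1 = 11100 → error at position 28.
Flip position 28: 0110010101100111111110111100010 → 0110010101100111111110111101010

0110010101100111111110111101010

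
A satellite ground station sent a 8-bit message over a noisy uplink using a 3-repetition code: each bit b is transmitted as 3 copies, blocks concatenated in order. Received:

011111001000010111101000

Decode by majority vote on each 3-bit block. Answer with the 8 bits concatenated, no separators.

11000110

Block 1 (011): 2 ones → 1
Block 2 (111): 3 ones → 1
Block 3 (001): 1 one → 0
Block 4 (000): 0 ones → 0
Block 5 (010): 1 one → 0
Block 6 (111): 3 ones → 1
Block 7 (101): 2 ones → 1
Block 8 (000): 0 ones → 0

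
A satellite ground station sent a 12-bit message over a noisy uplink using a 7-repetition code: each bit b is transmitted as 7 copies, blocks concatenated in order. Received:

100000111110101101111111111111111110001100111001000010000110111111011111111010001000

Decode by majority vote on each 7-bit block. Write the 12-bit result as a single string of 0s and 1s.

Block 1 (1000001): 2 ones → 0
Block 2 (1111010): 5 ones → 1
Block 3 (1101111): 6 ones → 1
Block 4 (1111111): 7 ones → 1
Block 5 (1111111): 7 ones → 1
Block 6 (0001100): 2 ones → 0
Block 7 (1110010): 4 ones → 1
Block 8 (0001000): 1 one → 0
Block 9 (0110111): 5 ones → 1
Block 10 (1110111): 6 ones → 1
Block 11 (1111101): 6 ones → 1
Block 12 (0001000): 1 one → 0

011110101110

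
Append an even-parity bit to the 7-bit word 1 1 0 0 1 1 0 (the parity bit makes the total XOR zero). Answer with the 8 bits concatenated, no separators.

11001100

XOR of the 7 data bits: 1⊕1⊕0⊕0⊕1⊕1⊕0 = 0
Parity bit = 0 (so all 8 bits XOR to 0).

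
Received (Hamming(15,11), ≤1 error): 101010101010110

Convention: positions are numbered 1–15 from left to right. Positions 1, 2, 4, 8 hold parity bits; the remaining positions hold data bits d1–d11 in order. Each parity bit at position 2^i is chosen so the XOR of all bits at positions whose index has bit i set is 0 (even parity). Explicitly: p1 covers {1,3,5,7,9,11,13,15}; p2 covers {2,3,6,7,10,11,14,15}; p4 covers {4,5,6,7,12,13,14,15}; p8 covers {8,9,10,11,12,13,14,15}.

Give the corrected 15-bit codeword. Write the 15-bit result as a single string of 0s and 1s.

s1 (pos 1,3,5,7,9,11,13,15): 1⊕1⊕1⊕1⊕1⊕1⊕1⊕0 = 1
s2 (pos 2,3,6,7,10,11,14,15): 0⊕1⊕0⊕1⊕0⊕1⊕1⊕0 = 0
s4 (pos 4,5,6,7,12,13,14,15): 0⊕1⊕0⊕1⊕0⊕1⊕1⊕0 = 0
s8 (pos 8,9,10,11,12,13,14,15): 0⊕1⊕0⊕1⊕0⊕1⊕1⊕0 = 0
Syndrome s8…s1 = 0001 → error at position 1.
Flip position 1: 101010101010110 → 001010101010110

001010101010110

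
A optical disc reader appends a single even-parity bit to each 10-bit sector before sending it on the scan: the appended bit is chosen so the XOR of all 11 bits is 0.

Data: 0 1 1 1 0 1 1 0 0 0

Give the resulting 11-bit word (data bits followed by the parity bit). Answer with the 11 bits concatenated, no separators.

XOR of the 10 data bits: 0⊕1⊕1⊕1⊕0⊕1⊕1⊕0⊕0⊕0 = 1
Parity bit = 1 (so all 11 bits XOR to 0).

01110110001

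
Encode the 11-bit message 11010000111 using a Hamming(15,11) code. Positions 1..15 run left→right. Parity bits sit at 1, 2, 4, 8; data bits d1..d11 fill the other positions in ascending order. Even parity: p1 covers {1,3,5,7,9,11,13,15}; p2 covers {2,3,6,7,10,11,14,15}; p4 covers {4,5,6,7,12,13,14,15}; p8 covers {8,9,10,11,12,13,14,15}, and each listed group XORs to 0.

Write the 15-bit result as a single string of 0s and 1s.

101110110000111

Place data at non-parity positions: p1 p2 1 p4 1 0 1 p8 0 0 0 0 1 1 1
p1 (pos 1,3,5,7,9,11,13,15): XOR of data positions = 1⊕1⊕1⊕0⊕0⊕1⊕1 = 1
p2 (pos 2,3,6,7,10,11,14,15): XOR of data positions = 1⊕0⊕1⊕0⊕0⊕1⊕1 = 0
p4 (pos 4,5,6,7,12,13,14,15): XOR of data positions = 1⊕0⊕1⊕0⊕1⊕1⊕1 = 1
p8 (pos 8,9,10,11,12,13,14,15): XOR of data positions = 0⊕0⊕0⊕0⊕1⊕1⊕1 = 1
Codeword: 101110110000111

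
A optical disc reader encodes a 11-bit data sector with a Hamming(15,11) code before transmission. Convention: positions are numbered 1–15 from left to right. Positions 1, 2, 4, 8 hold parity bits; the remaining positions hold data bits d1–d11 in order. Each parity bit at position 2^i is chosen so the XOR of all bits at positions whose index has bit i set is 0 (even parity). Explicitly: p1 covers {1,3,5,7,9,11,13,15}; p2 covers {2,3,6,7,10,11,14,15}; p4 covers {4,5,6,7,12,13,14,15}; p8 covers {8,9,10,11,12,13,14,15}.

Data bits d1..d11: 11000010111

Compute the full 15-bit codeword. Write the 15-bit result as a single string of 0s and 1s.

Place data at non-parity positions: p1 p2 1 p4 1 0 0 p8 0 0 1 0 1 1 1
p1 (pos 1,3,5,7,9,11,13,15): XOR of data positions = 1⊕1⊕0⊕0⊕1⊕1⊕1 = 1
p2 (pos 2,3,6,7,10,11,14,15): XOR of data positions = 1⊕0⊕0⊕0⊕1⊕1⊕1 = 0
p4 (pos 4,5,6,7,12,13,14,15): XOR of data positions = 1⊕0⊕0⊕0⊕1⊕1⊕1 = 0
p8 (pos 8,9,10,11,12,13,14,15): XOR of data positions = 0⊕0⊕1⊕0⊕1⊕1⊕1 = 0
Codeword: 101010000010111

101010000010111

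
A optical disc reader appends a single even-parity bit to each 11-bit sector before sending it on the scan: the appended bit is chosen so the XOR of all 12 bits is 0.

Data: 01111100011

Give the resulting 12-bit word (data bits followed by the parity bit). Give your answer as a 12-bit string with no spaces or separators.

011111000111

XOR of the 11 data bits: 0⊕1⊕1⊕1⊕1⊕1⊕0⊕0⊕0⊕1⊕1 = 1
Parity bit = 1 (so all 12 bits XOR to 0).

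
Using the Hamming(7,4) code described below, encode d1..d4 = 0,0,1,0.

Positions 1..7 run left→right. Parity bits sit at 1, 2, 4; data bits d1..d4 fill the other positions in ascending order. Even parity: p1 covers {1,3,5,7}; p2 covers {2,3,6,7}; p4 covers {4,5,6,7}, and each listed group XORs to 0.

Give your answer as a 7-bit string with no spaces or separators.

Place data at non-parity positions: p1 p2 0 p4 0 1 0
p1 (pos 1,3,5,7): XOR of data positions = 0⊕0⊕0 = 0
p2 (pos 2,3,6,7): XOR of data positions = 0⊕1⊕0 = 1
p4 (pos 4,5,6,7): XOR of data positions = 0⊕1⊕0 = 1
Codeword: 0101010

0101010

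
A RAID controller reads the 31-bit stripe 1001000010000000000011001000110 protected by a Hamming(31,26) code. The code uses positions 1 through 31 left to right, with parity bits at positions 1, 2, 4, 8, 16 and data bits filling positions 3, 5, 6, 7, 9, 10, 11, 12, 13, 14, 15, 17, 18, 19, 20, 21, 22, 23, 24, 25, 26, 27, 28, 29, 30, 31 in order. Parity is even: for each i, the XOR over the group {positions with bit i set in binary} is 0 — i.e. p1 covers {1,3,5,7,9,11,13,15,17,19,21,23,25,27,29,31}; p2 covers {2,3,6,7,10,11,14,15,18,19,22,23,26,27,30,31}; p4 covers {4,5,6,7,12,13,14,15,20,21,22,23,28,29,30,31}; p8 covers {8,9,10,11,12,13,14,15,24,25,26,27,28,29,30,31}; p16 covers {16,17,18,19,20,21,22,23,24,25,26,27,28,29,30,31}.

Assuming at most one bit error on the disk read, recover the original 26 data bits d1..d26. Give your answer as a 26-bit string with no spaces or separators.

00001000000000001001000110

s1 (pos 1,3,5,7,9,11,13,15,17,19,21,23,25,27,29,31): 1⊕0⊕0⊕0⊕1⊕0⊕0⊕0⊕0⊕0⊕1⊕0⊕1⊕0⊕1⊕0 = 1
s2 (pos 2,3,6,7,10,11,14,15,18,19,22,23,26,27,30,31): 0⊕0⊕0⊕0⊕0⊕0⊕0⊕0⊕0⊕0⊕1⊕0⊕0⊕0⊕1⊕0 = 0
s4 (pos 4,5,6,7,12,13,14,15,20,21,22,23,28,29,30,31): 1⊕0⊕0⊕0⊕0⊕0⊕0⊕0⊕0⊕1⊕1⊕0⊕0⊕1⊕1⊕0 = 1
s8 (pos 8,9,10,11,12,13,14,15,24,25,26,27,28,29,30,31): 0⊕1⊕0⊕0⊕0⊕0⊕0⊕0⊕0⊕1⊕0⊕0⊕0⊕1⊕1⊕0 = 0
s16 (pos 16,17,18,19,20,21,22,23,24,25,26,27,28,29,30,31): 0⊕0⊕0⊕0⊕0⊕1⊕1⊕0⊕0⊕1⊕0⊕0⊕0⊕1⊕1⊕0 = 1
Syndrome s16…s1 = 10101 → error at position 21.
Flip position 21: 1001000010000000000011001000110 → 1001000010000000000001001000110
Read data bits from positions 3,5,6,7,9,10,11,12,13,14,15,17,18,19,20,21,22,23,24,25,26,27,28,29,30,31: 00001000000000001001000110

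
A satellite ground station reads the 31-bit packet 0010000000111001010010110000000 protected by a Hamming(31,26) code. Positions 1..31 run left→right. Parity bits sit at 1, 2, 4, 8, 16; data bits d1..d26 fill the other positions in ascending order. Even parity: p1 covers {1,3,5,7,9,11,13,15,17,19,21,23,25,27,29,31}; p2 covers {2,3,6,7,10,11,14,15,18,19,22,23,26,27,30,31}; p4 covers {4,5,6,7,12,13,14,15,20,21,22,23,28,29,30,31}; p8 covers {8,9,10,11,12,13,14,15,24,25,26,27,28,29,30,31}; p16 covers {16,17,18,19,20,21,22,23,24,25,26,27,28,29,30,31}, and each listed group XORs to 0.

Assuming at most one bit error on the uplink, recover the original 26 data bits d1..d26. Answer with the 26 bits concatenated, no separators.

s1 (pos 1,3,5,7,9,11,13,15,17,19,21,23,25,27,29,31): 0⊕1⊕0⊕0⊕0⊕1⊕1⊕0⊕0⊕0⊕1⊕1⊕0⊕0⊕0⊕0 = 1
s2 (pos 2,3,6,7,10,11,14,15,18,19,22,23,26,27,30,31): 0⊕1⊕0⊕0⊕0⊕1⊕0⊕0⊕1⊕0⊕0⊕1⊕0⊕0⊕0⊕0 = 0
s4 (pos 4,5,6,7,12,13,14,15,20,21,22,23,28,29,30,31): 0⊕0⊕0⊕0⊕1⊕1⊕0⊕0⊕0⊕1⊕0⊕1⊕0⊕0⊕0⊕0 = 0
s8 (pos 8,9,10,11,12,13,14,15,24,25,26,27,28,29,30,31): 0⊕0⊕0⊕1⊕1⊕1⊕0⊕0⊕1⊕0⊕0⊕0⊕0⊕0⊕0⊕0 = 0
s16 (pos 16,17,18,19,20,21,22,23,24,25,26,27,28,29,30,31): 1⊕0⊕1⊕0⊕0⊕1⊕0⊕1⊕1⊕0⊕0⊕0⊕0⊕0⊕0⊕0 = 1
Syndrome s16…s1 = 10001 → error at position 17.
Flip position 17: 0010000000111001010010110000000 → 0010000000111001110010110000000
Read data bits from positions 3,5,6,7,9,10,11,12,13,14,15,17,18,19,20,21,22,23,24,25,26,27,28,29,30,31: 10000011100110010110000000

10000011100110010110000000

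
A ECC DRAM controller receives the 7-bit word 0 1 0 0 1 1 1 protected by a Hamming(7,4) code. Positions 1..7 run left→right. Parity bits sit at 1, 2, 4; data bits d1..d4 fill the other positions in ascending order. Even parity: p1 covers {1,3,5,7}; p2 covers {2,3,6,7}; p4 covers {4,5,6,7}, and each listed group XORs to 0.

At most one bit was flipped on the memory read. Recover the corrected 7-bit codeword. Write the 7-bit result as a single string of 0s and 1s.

s1 (pos 1,3,5,7): 0⊕0⊕1⊕1 = 0
s2 (pos 2,3,6,7): 1⊕0⊕1⊕1 = 1
s4 (pos 4,5,6,7): 0⊕1⊕1⊕1 = 1
Syndrome s4…s1 = 110 → error at position 6.
Flip position 6: 0100111 → 0100101

0100101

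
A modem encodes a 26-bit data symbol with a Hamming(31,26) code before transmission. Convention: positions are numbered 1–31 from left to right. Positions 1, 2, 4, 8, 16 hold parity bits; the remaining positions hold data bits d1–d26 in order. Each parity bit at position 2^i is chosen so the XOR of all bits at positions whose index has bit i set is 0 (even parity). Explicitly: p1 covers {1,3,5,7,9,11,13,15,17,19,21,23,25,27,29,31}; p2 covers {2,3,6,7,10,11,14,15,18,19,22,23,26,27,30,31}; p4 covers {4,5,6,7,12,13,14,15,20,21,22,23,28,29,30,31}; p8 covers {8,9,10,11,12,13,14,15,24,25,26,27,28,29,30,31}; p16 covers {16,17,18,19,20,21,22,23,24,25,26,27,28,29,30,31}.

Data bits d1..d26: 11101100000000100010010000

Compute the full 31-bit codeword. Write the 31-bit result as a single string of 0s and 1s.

Place data at non-parity positions: p1 p2 1 p4 1 1 0 p8 1 1 0 0 0 0 0 p16 0 0 0 1 0 0 0 1 0 0 1 0 0 0 0
p1 (pos 1,3,5,7,9,11,13,15,17,19,21,23,25,27,29,31): XOR of data positions = 1⊕1⊕0⊕1⊕0⊕0⊕0⊕0⊕0⊕0⊕0⊕0⊕1⊕0⊕0 = 0
p2 (pos 2,3,6,7,10,11,14,15,18,19,22,23,26,27,30,31): XOR of data positions = 1⊕1⊕0⊕1⊕0⊕0⊕0⊕0⊕0⊕0⊕0⊕0⊕1⊕0⊕0 = 0
p4 (pos 4,5,6,7,12,13,14,15,20,21,22,23,28,29,30,31): XOR of data positions = 1⊕1⊕0⊕0⊕0⊕0⊕0⊕1⊕0⊕0⊕0⊕0⊕0⊕0⊕0 = 1
p8 (pos 8,9,10,11,12,13,14,15,24,25,26,27,28,29,30,31): XOR of data positions = 1⊕1⊕0⊕0⊕0⊕0⊕0⊕1⊕0⊕0⊕1⊕0⊕0⊕0⊕0 = 0
p16 (pos 16,17,18,19,20,21,22,23,24,25,26,27,28,29,30,31): XOR of data positions = 0⊕0⊕0⊕1⊕0⊕0⊕0⊕1⊕0⊕0⊕1⊕0⊕0⊕0⊕0 = 1
Codeword: 0011110011000001000100010010000

0011110011000001000100010010000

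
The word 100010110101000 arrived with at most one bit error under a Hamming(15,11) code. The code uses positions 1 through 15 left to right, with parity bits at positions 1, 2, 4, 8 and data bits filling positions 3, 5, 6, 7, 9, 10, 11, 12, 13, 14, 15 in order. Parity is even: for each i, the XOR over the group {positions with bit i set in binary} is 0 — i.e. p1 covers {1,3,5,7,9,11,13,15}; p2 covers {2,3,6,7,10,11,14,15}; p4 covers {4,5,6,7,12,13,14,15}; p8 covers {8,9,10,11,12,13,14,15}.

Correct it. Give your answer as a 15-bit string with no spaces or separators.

100010110101100

s1 (pos 1,3,5,7,9,11,13,15): 1⊕0⊕1⊕1⊕0⊕0⊕0⊕0 = 1
s2 (pos 2,3,6,7,10,11,14,15): 0⊕0⊕0⊕1⊕1⊕0⊕0⊕0 = 0
s4 (pos 4,5,6,7,12,13,14,15): 0⊕1⊕0⊕1⊕1⊕0⊕0⊕0 = 1
s8 (pos 8,9,10,11,12,13,14,15): 1⊕0⊕1⊕0⊕1⊕0⊕0⊕0 = 1
Syndrome s8…s1 = 1101 → error at position 13.
Flip position 13: 100010110101000 → 100010110101100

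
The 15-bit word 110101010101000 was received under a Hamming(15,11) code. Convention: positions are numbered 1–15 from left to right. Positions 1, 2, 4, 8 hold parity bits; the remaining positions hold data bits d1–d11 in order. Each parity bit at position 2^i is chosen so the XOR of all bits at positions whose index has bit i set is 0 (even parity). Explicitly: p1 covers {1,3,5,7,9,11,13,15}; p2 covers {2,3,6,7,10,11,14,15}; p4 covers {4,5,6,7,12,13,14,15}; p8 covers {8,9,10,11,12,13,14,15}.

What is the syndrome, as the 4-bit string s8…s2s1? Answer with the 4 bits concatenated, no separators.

1111

s1 (pos 1,3,5,7,9,11,13,15): 1⊕0⊕0⊕0⊕0⊕0⊕0⊕0 = 1
s2 (pos 2,3,6,7,10,11,14,15): 1⊕0⊕1⊕0⊕1⊕0⊕0⊕0 = 1
s4 (pos 4,5,6,7,12,13,14,15): 1⊕0⊕1⊕0⊕1⊕0⊕0⊕0 = 1
s8 (pos 8,9,10,11,12,13,14,15): 1⊕0⊕1⊕0⊕1⊕0⊕0⊕0 = 1
Syndrome s8…s1 = 1111 → error at position 15.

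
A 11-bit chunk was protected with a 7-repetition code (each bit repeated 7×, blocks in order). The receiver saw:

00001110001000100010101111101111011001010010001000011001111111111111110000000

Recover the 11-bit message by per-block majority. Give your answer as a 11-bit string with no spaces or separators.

Block 1 (0000111): 3 ones → 0
Block 2 (0001000): 1 one → 0
Block 3 (1000101): 3 ones → 0
Block 4 (0111110): 5 ones → 1
Block 5 (1111011): 6 ones → 1
Block 6 (0010100): 2 ones → 0
Block 7 (1000100): 2 ones → 0
Block 8 (0011001): 3 ones → 0
Block 9 (1111111): 7 ones → 1
Block 10 (1111111): 7 ones → 1
Block 11 (0000000): 0 ones → 0

00011000110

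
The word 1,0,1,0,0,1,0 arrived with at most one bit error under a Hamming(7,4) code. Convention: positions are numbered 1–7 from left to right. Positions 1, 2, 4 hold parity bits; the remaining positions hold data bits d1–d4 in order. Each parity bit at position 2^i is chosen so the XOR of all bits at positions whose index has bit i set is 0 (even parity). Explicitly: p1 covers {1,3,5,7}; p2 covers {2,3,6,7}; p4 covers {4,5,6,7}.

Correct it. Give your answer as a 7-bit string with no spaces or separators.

1011010

s1 (pos 1,3,5,7): 1⊕1⊕0⊕0 = 0
s2 (pos 2,3,6,7): 0⊕1⊕1⊕0 = 0
s4 (pos 4,5,6,7): 0⊕0⊕1⊕0 = 1
Syndrome s4…s1 = 100 → error at position 4.
Flip position 4: 1010010 → 1011010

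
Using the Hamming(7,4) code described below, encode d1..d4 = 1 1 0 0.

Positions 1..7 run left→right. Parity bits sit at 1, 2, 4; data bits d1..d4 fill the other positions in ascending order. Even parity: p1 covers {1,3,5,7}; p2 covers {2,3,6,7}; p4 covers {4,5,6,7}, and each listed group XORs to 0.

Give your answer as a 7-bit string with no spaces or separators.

Place data at non-parity positions: p1 p2 1 p4 1 0 0
p1 (pos 1,3,5,7): XOR of data positions = 1⊕1⊕0 = 0
p2 (pos 2,3,6,7): XOR of data positions = 1⊕0⊕0 = 1
p4 (pos 4,5,6,7): XOR of data positions = 1⊕0⊕0 = 1
Codeword: 0111100

0111100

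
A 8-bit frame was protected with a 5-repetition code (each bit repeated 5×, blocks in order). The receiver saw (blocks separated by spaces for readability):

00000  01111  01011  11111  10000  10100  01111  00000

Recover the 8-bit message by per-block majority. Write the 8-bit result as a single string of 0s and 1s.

01110010

Block 1 (00000): 0 ones → 0
Block 2 (01111): 4 ones → 1
Block 3 (01011): 3 ones → 1
Block 4 (11111): 5 ones → 1
Block 5 (10000): 1 one → 0
Block 6 (10100): 2 ones → 0
Block 7 (01111): 4 ones → 1
Block 8 (00000): 0 ones → 0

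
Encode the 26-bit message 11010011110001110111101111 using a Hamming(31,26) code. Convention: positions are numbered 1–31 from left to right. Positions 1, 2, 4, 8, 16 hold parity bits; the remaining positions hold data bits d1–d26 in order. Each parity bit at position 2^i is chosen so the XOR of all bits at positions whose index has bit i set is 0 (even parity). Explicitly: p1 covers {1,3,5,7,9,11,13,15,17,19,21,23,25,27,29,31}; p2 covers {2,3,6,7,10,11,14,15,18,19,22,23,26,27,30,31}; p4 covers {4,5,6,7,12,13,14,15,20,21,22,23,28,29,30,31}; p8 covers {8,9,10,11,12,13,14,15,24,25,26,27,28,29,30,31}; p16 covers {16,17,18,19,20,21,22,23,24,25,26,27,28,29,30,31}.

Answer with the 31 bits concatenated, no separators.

Place data at non-parity positions: p1 p2 1 p4 1 0 1 p8 0 0 1 1 1 1 0 p16 0 0 1 1 1 0 1 1 1 1 0 1 1 1 1
p1 (pos 1,3,5,7,9,11,13,15,17,19,21,23,25,27,29,31): XOR of data positions = 1⊕1⊕1⊕0⊕1⊕1⊕0⊕0⊕1⊕1⊕1⊕1⊕0⊕1⊕1 = 1
p2 (pos 2,3,6,7,10,11,14,15,18,19,22,23,26,27,30,31): XOR of data positions = 1⊕0⊕1⊕0⊕1⊕1⊕0⊕0⊕1⊕0⊕1⊕1⊕0⊕1⊕1 = 1
p4 (pos 4,5,6,7,12,13,14,15,20,21,22,23,28,29,30,31): XOR of data positions = 1⊕0⊕1⊕1⊕1⊕1⊕0⊕1⊕1⊕0⊕1⊕1⊕1⊕1⊕1 = 0
p8 (pos 8,9,10,11,12,13,14,15,24,25,26,27,28,29,30,31): XOR of data positions = 0⊕0⊕1⊕1⊕1⊕1⊕0⊕1⊕1⊕1⊕0⊕1⊕1⊕1⊕1 = 1
p16 (pos 16,17,18,19,20,21,22,23,24,25,26,27,28,29,30,31): XOR of data positions = 0⊕0⊕1⊕1⊕1⊕0⊕1⊕1⊕1⊕1⊕0⊕1⊕1⊕1⊕1 = 1
Codeword: 1110101100111101001110111101111

1110101100111101001110111101111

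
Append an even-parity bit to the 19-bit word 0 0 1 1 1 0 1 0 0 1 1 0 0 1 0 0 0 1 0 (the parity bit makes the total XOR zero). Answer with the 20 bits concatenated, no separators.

00111010011001000100

XOR of the 19 data bits: 0⊕0⊕1⊕1⊕1⊕0⊕1⊕0⊕0⊕1⊕1⊕0⊕0⊕1⊕0⊕0⊕0⊕1⊕0 = 0
Parity bit = 0 (so all 20 bits XOR to 0).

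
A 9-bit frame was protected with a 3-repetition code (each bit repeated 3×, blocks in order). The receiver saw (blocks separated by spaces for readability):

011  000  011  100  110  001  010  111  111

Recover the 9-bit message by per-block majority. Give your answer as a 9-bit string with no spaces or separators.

Block 1 (011): 2 ones → 1
Block 2 (000): 0 ones → 0
Block 3 (011): 2 ones → 1
Block 4 (100): 1 one → 0
Block 5 (110): 2 ones → 1
Block 6 (001): 1 one → 0
Block 7 (010): 1 one → 0
Block 8 (111): 3 ones → 1
Block 9 (111): 3 ones → 1

101010011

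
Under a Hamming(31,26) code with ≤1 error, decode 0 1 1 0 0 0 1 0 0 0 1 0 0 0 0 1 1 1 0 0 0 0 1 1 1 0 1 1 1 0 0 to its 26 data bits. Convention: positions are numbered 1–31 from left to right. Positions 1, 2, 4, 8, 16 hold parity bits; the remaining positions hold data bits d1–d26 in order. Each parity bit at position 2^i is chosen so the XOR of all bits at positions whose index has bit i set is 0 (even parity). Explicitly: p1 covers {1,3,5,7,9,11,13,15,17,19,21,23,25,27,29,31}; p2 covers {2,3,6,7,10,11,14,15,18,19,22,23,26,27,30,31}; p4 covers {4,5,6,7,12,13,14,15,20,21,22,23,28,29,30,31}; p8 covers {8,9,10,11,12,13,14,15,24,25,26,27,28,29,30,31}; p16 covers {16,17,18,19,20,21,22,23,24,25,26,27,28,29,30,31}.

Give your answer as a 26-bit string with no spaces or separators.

s1 (pos 1,3,5,7,9,11,13,15,17,19,21,23,25,27,29,31): 0⊕1⊕0⊕1⊕0⊕1⊕0⊕0⊕1⊕0⊕0⊕1⊕1⊕1⊕1⊕0 = 0
s2 (pos 2,3,6,7,10,11,14,15,18,19,22,23,26,27,30,31): 1⊕1⊕0⊕1⊕0⊕1⊕0⊕0⊕1⊕0⊕0⊕1⊕0⊕1⊕0⊕0 = 1
s4 (pos 4,5,6,7,12,13,14,15,20,21,22,23,28,29,30,31): 0⊕0⊕0⊕1⊕0⊕0⊕0⊕0⊕0⊕0⊕0⊕1⊕1⊕1⊕0⊕0 = 0
s8 (pos 8,9,10,11,12,13,14,15,24,25,26,27,28,29,30,31): 0⊕0⊕0⊕1⊕0⊕0⊕0⊕0⊕1⊕1⊕0⊕1⊕1⊕1⊕0⊕0 = 0
s16 (pos 16,17,18,19,20,21,22,23,24,25,26,27,28,29,30,31): 1⊕1⊕1⊕0⊕0⊕0⊕0⊕1⊕1⊕1⊕0⊕1⊕1⊕1⊕0⊕0 = 1
Syndrome s16…s1 = 10010 → error at position 18.
Flip position 18: 0110001000100001110000111011100 → 0110001000100001100000111011100
Read data bits from positions 3,5,6,7,9,10,11,12,13,14,15,17,18,19,20,21,22,23,24,25,26,27,28,29,30,31: 10010010000100000111011100

10010010000100000111011100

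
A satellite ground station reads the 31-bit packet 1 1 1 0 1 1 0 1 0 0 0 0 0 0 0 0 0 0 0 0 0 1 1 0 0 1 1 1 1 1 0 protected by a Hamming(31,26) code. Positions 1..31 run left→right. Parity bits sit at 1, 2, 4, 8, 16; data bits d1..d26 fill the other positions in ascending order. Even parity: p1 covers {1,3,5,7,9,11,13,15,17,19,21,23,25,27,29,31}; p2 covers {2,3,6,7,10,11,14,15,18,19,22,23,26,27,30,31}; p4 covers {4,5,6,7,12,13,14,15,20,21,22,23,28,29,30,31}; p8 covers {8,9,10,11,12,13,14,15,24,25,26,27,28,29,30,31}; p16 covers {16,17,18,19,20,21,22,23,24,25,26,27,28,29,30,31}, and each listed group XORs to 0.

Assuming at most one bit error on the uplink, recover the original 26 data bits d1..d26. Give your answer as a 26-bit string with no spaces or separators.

11100000000000101100111110

s1 (pos 1,3,5,7,9,11,13,15,17,19,21,23,25,27,29,31): 1⊕1⊕1⊕0⊕0⊕0⊕0⊕0⊕0⊕0⊕0⊕1⊕0⊕1⊕1⊕0 = 0
s2 (pos 2,3,6,7,10,11,14,15,18,19,22,23,26,27,30,31): 1⊕1⊕1⊕0⊕0⊕0⊕0⊕0⊕0⊕0⊕1⊕1⊕1⊕1⊕1⊕0 = 0
s4 (pos 4,5,6,7,12,13,14,15,20,21,22,23,28,29,30,31): 0⊕1⊕1⊕0⊕0⊕0⊕0⊕0⊕0⊕0⊕1⊕1⊕1⊕1⊕1⊕0 = 1
s8 (pos 8,9,10,11,12,13,14,15,24,25,26,27,28,29,30,31): 1⊕0⊕0⊕0⊕0⊕0⊕0⊕0⊕0⊕0⊕1⊕1⊕1⊕1⊕1⊕0 = 0
s16 (pos 16,17,18,19,20,21,22,23,24,25,26,27,28,29,30,31): 0⊕0⊕0⊕0⊕0⊕0⊕1⊕1⊕0⊕0⊕1⊕1⊕1⊕1⊕1⊕0 = 1
Syndrome s16…s1 = 10100 → error at position 20.
Flip position 20: 1110110100000000000001100111110 → 1110110100000000000101100111110
Read data bits from positions 3,5,6,7,9,10,11,12,13,14,15,17,18,19,20,21,22,23,24,25,26,27,28,29,30,31: 11100000000000101100111110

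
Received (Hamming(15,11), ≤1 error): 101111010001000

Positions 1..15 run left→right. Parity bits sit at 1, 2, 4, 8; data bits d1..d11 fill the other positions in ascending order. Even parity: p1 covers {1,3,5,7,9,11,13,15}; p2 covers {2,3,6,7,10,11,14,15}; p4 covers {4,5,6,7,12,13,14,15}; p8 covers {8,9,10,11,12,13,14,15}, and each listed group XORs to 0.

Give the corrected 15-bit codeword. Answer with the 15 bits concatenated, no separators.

s1 (pos 1,3,5,7,9,11,13,15): 1⊕1⊕1⊕0⊕0⊕0⊕0⊕0 = 1
s2 (pos 2,3,6,7,10,11,14,15): 0⊕1⊕1⊕0⊕0⊕0⊕0⊕0 = 0
s4 (pos 4,5,6,7,12,13,14,15): 1⊕1⊕1⊕0⊕1⊕0⊕0⊕0 = 0
s8 (pos 8,9,10,11,12,13,14,15): 1⊕0⊕0⊕0⊕1⊕0⊕0⊕0 = 0
Syndrome s8…s1 = 0001 → error at position 1.
Flip position 1: 101111010001000 → 001111010001000

001111010001000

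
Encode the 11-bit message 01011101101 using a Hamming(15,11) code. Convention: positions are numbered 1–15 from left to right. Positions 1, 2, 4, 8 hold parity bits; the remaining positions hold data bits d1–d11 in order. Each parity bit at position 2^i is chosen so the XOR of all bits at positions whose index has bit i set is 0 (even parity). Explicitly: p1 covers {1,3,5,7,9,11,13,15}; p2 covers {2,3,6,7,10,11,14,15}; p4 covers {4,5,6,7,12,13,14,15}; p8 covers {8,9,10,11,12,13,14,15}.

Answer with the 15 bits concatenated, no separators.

Place data at non-parity positions: p1 p2 0 p4 1 0 1 p8 1 1 0 1 1 0 1
p1 (pos 1,3,5,7,9,11,13,15): XOR of data positions = 0⊕1⊕1⊕1⊕0⊕1⊕1 = 1
p2 (pos 2,3,6,7,10,11,14,15): XOR of data positions = 0⊕0⊕1⊕1⊕0⊕0⊕1 = 1
p4 (pos 4,5,6,7,12,13,14,15): XOR of data positions = 1⊕0⊕1⊕1⊕1⊕0⊕1 = 1
p8 (pos 8,9,10,11,12,13,14,15): XOR of data positions = 1⊕1⊕0⊕1⊕1⊕0⊕1 = 1
Codeword: 110110111101101

110110111101101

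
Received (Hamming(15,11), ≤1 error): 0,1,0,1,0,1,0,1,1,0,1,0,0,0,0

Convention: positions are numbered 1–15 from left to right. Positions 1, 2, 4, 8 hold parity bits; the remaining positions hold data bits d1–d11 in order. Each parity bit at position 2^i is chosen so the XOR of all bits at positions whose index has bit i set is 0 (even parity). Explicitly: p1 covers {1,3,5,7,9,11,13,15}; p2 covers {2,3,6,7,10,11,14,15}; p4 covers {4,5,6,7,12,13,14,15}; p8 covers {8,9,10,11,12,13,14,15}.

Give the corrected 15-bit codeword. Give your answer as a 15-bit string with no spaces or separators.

010101011110000

s1 (pos 1,3,5,7,9,11,13,15): 0⊕0⊕0⊕0⊕1⊕1⊕0⊕0 = 0
s2 (pos 2,3,6,7,10,11,14,15): 1⊕0⊕1⊕0⊕0⊕1⊕0⊕0 = 1
s4 (pos 4,5,6,7,12,13,14,15): 1⊕0⊕1⊕0⊕0⊕0⊕0⊕0 = 0
s8 (pos 8,9,10,11,12,13,14,15): 1⊕1⊕0⊕1⊕0⊕0⊕0⊕0 = 1
Syndrome s8…s1 = 1010 → error at position 10.
Flip position 10: 010101011010000 → 010101011110000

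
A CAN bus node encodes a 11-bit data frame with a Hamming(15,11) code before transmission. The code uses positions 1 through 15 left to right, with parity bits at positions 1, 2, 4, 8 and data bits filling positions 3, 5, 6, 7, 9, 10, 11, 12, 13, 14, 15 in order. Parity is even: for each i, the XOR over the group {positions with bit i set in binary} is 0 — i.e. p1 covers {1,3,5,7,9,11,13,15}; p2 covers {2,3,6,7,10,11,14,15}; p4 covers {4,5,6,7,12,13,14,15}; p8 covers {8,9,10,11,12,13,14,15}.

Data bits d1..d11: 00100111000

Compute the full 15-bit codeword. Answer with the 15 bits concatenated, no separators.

Place data at non-parity positions: p1 p2 0 p4 0 1 0 p8 0 1 1 1 0 0 0
p1 (pos 1,3,5,7,9,11,13,15): XOR of data positions = 0⊕0⊕0⊕0⊕1⊕0⊕0 = 1
p2 (pos 2,3,6,7,10,11,14,15): XOR of data positions = 0⊕1⊕0⊕1⊕1⊕0⊕0 = 1
p4 (pos 4,5,6,7,12,13,14,15): XOR of data positions = 0⊕1⊕0⊕1⊕0⊕0⊕0 = 0
p8 (pos 8,9,10,11,12,13,14,15): XOR of data positions = 0⊕1⊕1⊕1⊕0⊕0⊕0 = 1
Codeword: 110001010111000

110001010111000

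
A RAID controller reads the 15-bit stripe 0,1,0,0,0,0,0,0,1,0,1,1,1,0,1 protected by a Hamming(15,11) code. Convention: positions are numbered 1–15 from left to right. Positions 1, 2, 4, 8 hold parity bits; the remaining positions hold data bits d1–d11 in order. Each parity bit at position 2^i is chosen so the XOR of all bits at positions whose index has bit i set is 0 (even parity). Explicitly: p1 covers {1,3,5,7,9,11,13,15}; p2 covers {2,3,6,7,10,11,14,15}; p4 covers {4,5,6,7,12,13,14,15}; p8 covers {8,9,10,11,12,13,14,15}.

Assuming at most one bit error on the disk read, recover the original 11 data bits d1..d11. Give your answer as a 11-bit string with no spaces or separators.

s1 (pos 1,3,5,7,9,11,13,15): 0⊕0⊕0⊕0⊕1⊕1⊕1⊕1 = 0
s2 (pos 2,3,6,7,10,11,14,15): 1⊕0⊕0⊕0⊕0⊕1⊕0⊕1 = 1
s4 (pos 4,5,6,7,12,13,14,15): 0⊕0⊕0⊕0⊕1⊕1⊕0⊕1 = 1
s8 (pos 8,9,10,11,12,13,14,15): 0⊕1⊕0⊕1⊕1⊕1⊕0⊕1 = 1
Syndrome s8…s1 = 1110 → error at position 14.
Flip position 14: 010000001011101 → 010000001011111
Read data bits from positions 3,5,6,7,9,10,11,12,13,14,15: 00001011111

00001011111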